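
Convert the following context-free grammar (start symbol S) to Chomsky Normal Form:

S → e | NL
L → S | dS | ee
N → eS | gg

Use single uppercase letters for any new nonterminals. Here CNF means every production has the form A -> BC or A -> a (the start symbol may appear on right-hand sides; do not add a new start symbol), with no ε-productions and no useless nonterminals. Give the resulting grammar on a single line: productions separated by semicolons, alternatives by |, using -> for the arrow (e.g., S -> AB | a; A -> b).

S -> e | NL; A -> d; B -> e; C -> g; L -> e | AS | BB | NL; N -> BS | CC

No ε-productions.
After unit-elimination: S -> e | NL; L -> e | NL | dS | ee; N -> eS | gg.
TERM: introduce A -> d, B -> e, C -> g and substitute in every rule of length ≥2.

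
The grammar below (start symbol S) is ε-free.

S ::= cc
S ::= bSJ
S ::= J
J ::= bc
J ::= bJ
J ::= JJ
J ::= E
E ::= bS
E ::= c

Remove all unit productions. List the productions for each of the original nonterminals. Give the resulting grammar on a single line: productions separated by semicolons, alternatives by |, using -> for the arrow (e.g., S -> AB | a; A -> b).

Unit productions: J->E, S->J.
Unit pairs (A ⇒* B via units): (J,E), (S,E), (S,J).
S: inherits non-unit rules of {E, J, S} → JJ | bJ | bS | bSJ | bc | c | cc.
E: inherits non-unit rules of {E} → bS | c.
J: inherits non-unit rules of {E, J} → JJ | bJ | bS | bc | c.

S -> c | JJ | bJ | bS | bc | cc | bSJ; E -> c | bS; J -> c | JJ | bJ | bS | bc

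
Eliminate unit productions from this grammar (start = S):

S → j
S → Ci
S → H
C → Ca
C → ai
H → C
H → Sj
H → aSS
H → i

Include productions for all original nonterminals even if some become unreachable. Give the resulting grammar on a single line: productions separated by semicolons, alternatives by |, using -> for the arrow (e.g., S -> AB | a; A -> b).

Unit productions: H->C, S->H.
Unit pairs (A ⇒* B via units): (H,C), (S,C), (S,H).
S: inherits non-unit rules of {C, H, S} → Ca | Ci | Sj | aSS | ai | i | j.
C: inherits non-unit rules of {C} → Ca | ai.
H: inherits non-unit rules of {C, H} → Ca | Sj | aSS | ai | i.

S -> i | j | Ca | Ci | Sj | ai | aSS; C -> Ca | ai; H -> i | Ca | Sj | ai | aSS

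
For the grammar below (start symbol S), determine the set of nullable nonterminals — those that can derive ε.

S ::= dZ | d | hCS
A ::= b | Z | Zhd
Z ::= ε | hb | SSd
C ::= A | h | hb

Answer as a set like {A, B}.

Directly nullable (have an ε-rule): {Z}.
A is nullable via A -> Z (every symbol on the right is already known nullable).
C is nullable via C -> A (every symbol on the right is already known nullable).
Not nullable: S — each has a terminal in every rule's right-hand side or depends on a non-nullable symbol.

{A, C, Z}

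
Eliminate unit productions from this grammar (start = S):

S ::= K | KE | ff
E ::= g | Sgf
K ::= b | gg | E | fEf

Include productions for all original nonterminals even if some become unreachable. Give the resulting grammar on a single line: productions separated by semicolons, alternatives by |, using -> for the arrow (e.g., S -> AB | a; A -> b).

S -> b | g | KE | ff | gg | Sgf | fEf; E -> g | Sgf; K -> b | g | gg | Sgf | fEf

Unit productions: K->E, S->K.
Unit pairs (A ⇒* B via units): (K,E), (S,E), (S,K).
S: inherits non-unit rules of {E, K, S} → KE | Sgf | b | fEf | ff | g | gg.
E: inherits non-unit rules of {E} → Sgf | g.
K: inherits non-unit rules of {E, K} → Sgf | b | fEf | g | gg.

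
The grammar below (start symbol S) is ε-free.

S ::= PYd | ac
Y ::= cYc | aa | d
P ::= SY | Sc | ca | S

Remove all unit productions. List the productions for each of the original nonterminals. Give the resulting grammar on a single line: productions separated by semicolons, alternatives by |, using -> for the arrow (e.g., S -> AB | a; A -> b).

S -> ac | PYd; P -> SY | Sc | ac | ca | PYd; Y -> d | aa | cYc

Unit productions: P->S.
Unit pairs (A ⇒* B via units): (P,S).
S: inherits non-unit rules of {S} → PYd | ac.
P: inherits non-unit rules of {P, S} → PYd | SY | Sc | ac | ca.
Y: inherits non-unit rules of {Y} → aa | cYc | d.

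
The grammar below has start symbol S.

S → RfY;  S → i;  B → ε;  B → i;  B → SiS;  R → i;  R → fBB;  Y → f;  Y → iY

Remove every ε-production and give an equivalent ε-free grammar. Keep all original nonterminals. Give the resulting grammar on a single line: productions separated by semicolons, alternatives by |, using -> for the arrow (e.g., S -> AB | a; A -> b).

S -> i | RfY; B -> i | SiS; R -> f | i | fB | fBB; Y -> f | iY

Nullable set: {B}.
Drop B -> ε.
R -> fBB: B, B nullable, giving f | fB | fBB.
Unchanged (no nullable symbols): S -> RfY; S -> i; B -> SiS; B -> i; R -> i; Y -> f; Y -> iY.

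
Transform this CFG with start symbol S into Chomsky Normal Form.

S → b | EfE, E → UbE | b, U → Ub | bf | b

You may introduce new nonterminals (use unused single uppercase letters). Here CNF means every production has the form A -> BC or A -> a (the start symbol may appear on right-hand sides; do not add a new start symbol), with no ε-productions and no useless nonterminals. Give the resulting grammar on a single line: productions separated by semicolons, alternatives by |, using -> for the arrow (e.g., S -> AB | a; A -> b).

S -> b | ED; A -> b; B -> f; C -> AE; D -> BE; E -> b | UC; U -> b | AB | UA

No ε-productions.
No unit productions to eliminate.
TERM: introduce A -> b, B -> f and substitute in every rule of length ≥2.
BIN: E -> UAE becomes E -> UC, C -> AE; S -> EBE becomes S -> ED, D -> BE.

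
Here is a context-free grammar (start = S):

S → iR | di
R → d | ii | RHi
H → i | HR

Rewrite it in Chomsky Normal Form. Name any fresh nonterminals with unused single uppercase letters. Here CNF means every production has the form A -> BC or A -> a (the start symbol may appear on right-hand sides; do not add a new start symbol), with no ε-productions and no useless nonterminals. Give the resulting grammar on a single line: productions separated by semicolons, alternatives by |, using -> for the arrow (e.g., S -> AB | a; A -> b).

No ε-productions.
No unit productions to eliminate.
TERM: introduce B -> d, A -> i and substitute in every rule of length ≥2.
BIN: R -> RHA becomes R -> RC, C -> HA.

S -> AR | BA; A -> i; B -> d; C -> HA; H -> i | HR; R -> d | AA | RC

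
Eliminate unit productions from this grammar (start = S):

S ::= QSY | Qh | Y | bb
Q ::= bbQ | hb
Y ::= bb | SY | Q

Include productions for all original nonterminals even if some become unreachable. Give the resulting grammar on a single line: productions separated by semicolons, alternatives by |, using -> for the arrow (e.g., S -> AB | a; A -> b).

S -> Qh | SY | bb | hb | QSY | bbQ; Q -> hb | bbQ; Y -> SY | bb | hb | bbQ

Unit productions: S->Y, Y->Q.
Unit pairs (A ⇒* B via units): (S,Q), (S,Y), (Y,Q).
S: inherits non-unit rules of {Q, S, Y} → QSY | Qh | SY | bb | bbQ | hb.
Q: inherits non-unit rules of {Q} → bbQ | hb.
Y: inherits non-unit rules of {Q, Y} → SY | bb | bbQ | hb.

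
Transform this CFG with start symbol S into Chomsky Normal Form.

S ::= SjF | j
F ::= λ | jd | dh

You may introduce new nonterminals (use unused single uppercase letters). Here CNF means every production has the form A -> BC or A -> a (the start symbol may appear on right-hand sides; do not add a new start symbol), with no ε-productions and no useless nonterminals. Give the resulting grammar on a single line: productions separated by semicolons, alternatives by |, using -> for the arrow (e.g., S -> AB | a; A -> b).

Nullable: {F}; after ε-elimination: S -> j | Sj | SjF; F -> dh | jd.
No unit productions to eliminate.
TERM: introduce A -> d, B -> h, C -> j and substitute in every rule of length ≥2.
BIN: S -> SCF becomes S -> SD, D -> CF.

S -> j | SC | SD; A -> d; B -> h; C -> j; D -> CF; F -> AB | CA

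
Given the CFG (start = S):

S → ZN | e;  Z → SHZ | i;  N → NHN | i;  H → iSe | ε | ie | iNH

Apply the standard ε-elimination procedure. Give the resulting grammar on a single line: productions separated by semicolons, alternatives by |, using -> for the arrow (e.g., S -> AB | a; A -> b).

Nullable set: {H}.
Drop H -> ε.
H -> iNH: H nullable, giving iN | iNH.
N -> NHN: H nullable, giving NHN | NN.
Z -> SHZ: H nullable, giving SHZ | SZ.
Unchanged (no nullable symbols): S -> ZN; S -> e; H -> iSe; H -> ie; N -> i; Z -> i.

S -> e | ZN; H -> iN | ie | iNH | iSe; N -> i | NN | NHN; Z -> i | SZ | SHZ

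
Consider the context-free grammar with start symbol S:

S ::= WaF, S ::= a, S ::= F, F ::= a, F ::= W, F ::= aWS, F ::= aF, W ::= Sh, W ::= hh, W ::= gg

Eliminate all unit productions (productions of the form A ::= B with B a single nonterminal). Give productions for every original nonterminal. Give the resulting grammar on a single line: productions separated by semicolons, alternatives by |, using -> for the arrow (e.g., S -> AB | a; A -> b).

Unit productions: F->W, S->F.
Unit pairs (A ⇒* B via units): (F,W), (S,F), (S,W).
S: inherits non-unit rules of {F, S, W} → Sh | WaF | a | aF | aWS | gg | hh.
F: inherits non-unit rules of {F, W} → Sh | a | aF | aWS | gg | hh.
W: inherits non-unit rules of {W} → Sh | gg | hh.

S -> a | Sh | aF | gg | hh | WaF | aWS; F -> a | Sh | aF | gg | hh | aWS; W -> Sh | gg | hh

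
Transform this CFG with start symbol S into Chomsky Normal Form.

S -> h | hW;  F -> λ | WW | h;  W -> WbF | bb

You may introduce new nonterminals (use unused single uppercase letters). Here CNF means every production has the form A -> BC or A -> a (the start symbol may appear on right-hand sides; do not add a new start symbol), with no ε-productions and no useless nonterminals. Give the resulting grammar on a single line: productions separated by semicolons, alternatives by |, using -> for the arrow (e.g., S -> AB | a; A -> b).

S -> h | AW; A -> h; B -> b; C -> BF; F -> h | WW; W -> BB | WB | WC

Nullable: {F}; after ε-elimination: S -> h | hW; F -> h | WW; W -> Wb | bb | WbF.
No unit productions to eliminate.
TERM: introduce B -> b, A -> h and substitute in every rule of length ≥2.
BIN: W -> WBF becomes W -> WC, C -> BF.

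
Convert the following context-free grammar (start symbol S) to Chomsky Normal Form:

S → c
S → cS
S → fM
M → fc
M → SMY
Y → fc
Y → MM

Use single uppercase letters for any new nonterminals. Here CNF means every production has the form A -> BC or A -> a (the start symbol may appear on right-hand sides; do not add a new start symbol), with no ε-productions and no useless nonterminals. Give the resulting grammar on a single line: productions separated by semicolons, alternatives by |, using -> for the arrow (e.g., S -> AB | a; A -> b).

S -> c | AM | BS; A -> f; B -> c; C -> MY; M -> AB | SC; Y -> AB | MM

No ε-productions.
No unit productions to eliminate.
TERM: introduce B -> c, A -> f and substitute in every rule of length ≥2.
BIN: M -> SMY becomes M -> SC, C -> MY.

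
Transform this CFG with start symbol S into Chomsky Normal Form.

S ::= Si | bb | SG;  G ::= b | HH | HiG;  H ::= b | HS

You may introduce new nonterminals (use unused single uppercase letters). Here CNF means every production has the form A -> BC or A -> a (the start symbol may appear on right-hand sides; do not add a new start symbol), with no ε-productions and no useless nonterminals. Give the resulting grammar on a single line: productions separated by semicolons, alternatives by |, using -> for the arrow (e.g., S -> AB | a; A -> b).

S -> BB | SA | SG; A -> i; B -> b; C -> AG; G -> b | HC | HH; H -> b | HS

No ε-productions.
No unit productions to eliminate.
TERM: introduce B -> b, A -> i and substitute in every rule of length ≥2.
BIN: G -> HAG becomes G -> HC, C -> AG.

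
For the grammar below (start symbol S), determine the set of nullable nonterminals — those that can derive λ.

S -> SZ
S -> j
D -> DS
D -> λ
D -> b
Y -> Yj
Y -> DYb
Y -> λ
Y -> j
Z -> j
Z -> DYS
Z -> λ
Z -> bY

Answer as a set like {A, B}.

Directly nullable (have an ε-rule): {D, Y, Z}.
Not nullable: S — each has a terminal in every rule's right-hand side or depends on a non-nullable symbol.

{D, Y, Z}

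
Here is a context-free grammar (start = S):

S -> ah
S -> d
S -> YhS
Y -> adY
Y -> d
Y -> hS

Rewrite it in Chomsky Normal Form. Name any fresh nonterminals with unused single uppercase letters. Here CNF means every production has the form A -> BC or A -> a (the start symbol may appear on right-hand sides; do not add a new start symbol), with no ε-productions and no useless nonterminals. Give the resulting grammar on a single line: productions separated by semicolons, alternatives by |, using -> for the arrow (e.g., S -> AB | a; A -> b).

No ε-productions.
No unit productions to eliminate.
TERM: introduce B -> a, C -> d, A -> h and substitute in every rule of length ≥2.
BIN: S -> YAS becomes S -> YD, D -> AS; Y -> BCY becomes Y -> BE, E -> CY.

S -> d | BA | YD; A -> h; B -> a; C -> d; D -> AS; E -> CY; Y -> d | AS | BE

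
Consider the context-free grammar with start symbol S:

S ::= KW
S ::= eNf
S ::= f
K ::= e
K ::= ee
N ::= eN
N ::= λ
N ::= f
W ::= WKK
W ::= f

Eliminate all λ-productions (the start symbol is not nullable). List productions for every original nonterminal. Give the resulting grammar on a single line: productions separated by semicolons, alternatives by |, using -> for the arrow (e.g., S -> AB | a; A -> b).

Nullable set: {N}.
S -> eNf: N nullable, giving eNf | ef.
Drop N -> λ.
N -> eN: N nullable, giving e | eN.
Unchanged (no nullable symbols): S -> KW; S -> f; K -> e; K -> ee; N -> f; W -> WKK; W -> f.

S -> f | KW | ef | eNf; K -> e | ee; N -> e | f | eN; W -> f | WKK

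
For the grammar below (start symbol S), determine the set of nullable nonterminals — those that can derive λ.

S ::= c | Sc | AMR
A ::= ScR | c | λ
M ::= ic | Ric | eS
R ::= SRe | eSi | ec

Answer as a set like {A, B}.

{A}

Directly nullable (have an ε-rule): {A}.
Not nullable: M, R, S — each has a terminal in every rule's right-hand side or depends on a non-nullable symbol.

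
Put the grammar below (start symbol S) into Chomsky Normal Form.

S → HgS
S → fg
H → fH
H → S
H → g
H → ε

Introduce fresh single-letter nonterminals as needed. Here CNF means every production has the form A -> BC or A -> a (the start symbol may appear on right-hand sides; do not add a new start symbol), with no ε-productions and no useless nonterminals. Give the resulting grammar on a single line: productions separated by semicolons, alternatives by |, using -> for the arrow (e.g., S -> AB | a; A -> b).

Nullable: {H}; after ε-elimination: S -> fg | gS | HgS; H -> S | f | g | fH.
After unit-elimination: S -> fg | gS | HgS; H -> f | g | fH | fg | gS | HgS.
TERM: introduce B -> f, A -> g and substitute in every rule of length ≥2.
BIN: H -> HAS becomes H -> HC, C -> AS; S -> HAS becomes S -> HD, D -> AS.

S -> AS | BA | HD; A -> g; B -> f; C -> AS; D -> AS; H -> f | g | AS | BA | BH | HC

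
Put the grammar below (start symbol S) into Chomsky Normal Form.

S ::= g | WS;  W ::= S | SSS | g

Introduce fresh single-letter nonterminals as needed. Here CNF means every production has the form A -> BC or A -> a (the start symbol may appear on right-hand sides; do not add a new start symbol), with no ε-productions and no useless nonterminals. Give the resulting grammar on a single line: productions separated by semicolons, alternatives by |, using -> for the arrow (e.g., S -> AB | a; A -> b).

S -> g | WS; A -> SS; W -> g | SA | WS

No ε-productions.
After unit-elimination: S -> g | WS; W -> g | WS | SSS.
BIN: W -> SSS becomes W -> SA, A -> SS.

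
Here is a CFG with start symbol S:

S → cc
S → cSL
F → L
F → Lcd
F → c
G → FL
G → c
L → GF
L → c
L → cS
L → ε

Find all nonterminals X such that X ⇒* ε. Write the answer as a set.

{F, G, L}

Directly nullable (have an ε-rule): {L}.
F is nullable via F -> L (every symbol on the right is already known nullable).
G is nullable via G -> FL (every symbol on the right is already known nullable).
Not nullable: S — each has a terminal in every rule's right-hand side or depends on a non-nullable symbol.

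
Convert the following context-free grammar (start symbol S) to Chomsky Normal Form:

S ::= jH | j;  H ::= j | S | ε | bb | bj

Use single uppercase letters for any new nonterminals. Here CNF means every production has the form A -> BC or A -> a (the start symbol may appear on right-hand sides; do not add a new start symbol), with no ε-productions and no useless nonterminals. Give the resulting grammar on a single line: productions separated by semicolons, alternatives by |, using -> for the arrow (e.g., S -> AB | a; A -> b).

S -> j | BH; A -> b; B -> j; H -> j | AA | AB | BH

Nullable: {H}; after ε-elimination: S -> j | jH; H -> S | j | bb | bj.
After unit-elimination: S -> j | jH; H -> j | bb | bj | jH.
TERM: introduce A -> b, B -> j and substitute in every rule of length ≥2.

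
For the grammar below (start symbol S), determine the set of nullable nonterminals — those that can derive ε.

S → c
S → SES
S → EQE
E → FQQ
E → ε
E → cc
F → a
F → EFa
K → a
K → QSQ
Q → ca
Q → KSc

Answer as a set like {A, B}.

Directly nullable (have an ε-rule): {E}.
Not nullable: F, K, Q, S — each has a terminal in every rule's right-hand side or depends on a non-nullable symbol.

{E}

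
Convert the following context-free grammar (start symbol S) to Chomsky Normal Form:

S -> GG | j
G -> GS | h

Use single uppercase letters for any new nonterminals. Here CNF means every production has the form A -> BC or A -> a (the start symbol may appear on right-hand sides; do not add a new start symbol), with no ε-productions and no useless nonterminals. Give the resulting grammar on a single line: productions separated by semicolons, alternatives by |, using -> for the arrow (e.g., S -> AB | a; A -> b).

S -> j | GG; G -> h | GS

No ε-productions.
No unit productions to eliminate.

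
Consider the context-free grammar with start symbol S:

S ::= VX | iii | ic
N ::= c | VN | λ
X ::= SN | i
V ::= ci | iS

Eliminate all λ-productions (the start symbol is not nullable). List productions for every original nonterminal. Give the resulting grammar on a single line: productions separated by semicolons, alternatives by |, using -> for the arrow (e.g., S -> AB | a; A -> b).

S -> VX | ic | iii; N -> V | c | VN; V -> ci | iS; X -> S | i | SN

Nullable set: {N}.
Drop N -> λ.
N -> VN: N nullable, giving V | VN.
X -> SN: N nullable, giving S | SN.
Unchanged (no nullable symbols): S -> VX; S -> ic; S -> iii; N -> c; V -> ci; V -> iS; X -> i.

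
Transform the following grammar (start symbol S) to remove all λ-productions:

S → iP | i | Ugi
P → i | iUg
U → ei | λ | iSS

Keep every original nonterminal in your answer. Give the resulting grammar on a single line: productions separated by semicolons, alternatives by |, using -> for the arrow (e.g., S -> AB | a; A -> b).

S -> i | gi | iP | Ugi; P -> i | ig | iUg; U -> ei | iSS

Nullable set: {U}.
S -> Ugi: U nullable, giving Ugi | gi.
P -> iUg: U nullable, giving iUg | ig.
Drop U -> λ.
Unchanged (no nullable symbols): S -> i; S -> iP; P -> i; U -> ei; U -> iSS.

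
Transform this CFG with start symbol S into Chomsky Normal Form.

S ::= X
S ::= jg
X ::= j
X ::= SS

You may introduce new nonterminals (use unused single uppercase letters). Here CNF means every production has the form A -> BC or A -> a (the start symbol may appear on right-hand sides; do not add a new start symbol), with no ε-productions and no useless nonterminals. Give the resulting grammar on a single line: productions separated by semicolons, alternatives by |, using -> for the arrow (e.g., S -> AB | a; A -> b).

S -> j | AB | SS; A -> j; B -> g

No ε-productions.
After unit-elimination: S -> j | SS | jg; X -> j | SS.
TERM: introduce B -> g, A -> j and substitute in every rule of length ≥2.
Drop unreachable/unproductive: X.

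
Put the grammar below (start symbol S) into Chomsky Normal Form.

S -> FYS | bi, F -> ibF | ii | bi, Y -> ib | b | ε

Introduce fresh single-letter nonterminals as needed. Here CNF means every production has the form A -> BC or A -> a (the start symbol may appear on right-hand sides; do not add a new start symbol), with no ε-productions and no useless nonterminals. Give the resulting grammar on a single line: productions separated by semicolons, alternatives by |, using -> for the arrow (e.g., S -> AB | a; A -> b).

Nullable: {Y}; after ε-elimination: S -> FS | bi | FYS; F -> bi | ii | ibF; Y -> b | ib.
No unit productions to eliminate.
TERM: introduce A -> b, B -> i and substitute in every rule of length ≥2.
BIN: F -> BAF becomes F -> BC, C -> AF; S -> FYS becomes S -> FD, D -> YS.

S -> AB | FD | FS; A -> b; B -> i; C -> AF; D -> YS; F -> AB | BB | BC; Y -> b | BA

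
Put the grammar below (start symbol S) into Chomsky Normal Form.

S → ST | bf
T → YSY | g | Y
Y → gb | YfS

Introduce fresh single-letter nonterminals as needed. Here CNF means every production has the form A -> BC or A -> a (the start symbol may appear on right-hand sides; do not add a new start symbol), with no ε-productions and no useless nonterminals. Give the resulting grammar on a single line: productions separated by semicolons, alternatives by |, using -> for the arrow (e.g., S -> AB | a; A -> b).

S -> AB | ST; A -> b; B -> f; C -> g; D -> BS; E -> SY; F -> BS; T -> g | CA | YD | YE; Y -> CA | YF

No ε-productions.
After unit-elimination: S -> ST | bf; T -> g | gb | YSY | YfS; Y -> gb | YfS.
TERM: introduce A -> b, B -> f, C -> g and substitute in every rule of length ≥2.
BIN: T -> YBS becomes T -> YD, D -> BS; T -> YSY becomes T -> YE, E -> SY; Y -> YBS becomes Y -> YF, F -> BS.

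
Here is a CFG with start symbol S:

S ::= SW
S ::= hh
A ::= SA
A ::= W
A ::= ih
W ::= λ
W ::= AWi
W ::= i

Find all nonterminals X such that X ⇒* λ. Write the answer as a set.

Directly nullable (have an ε-rule): {W}.
A is nullable via A -> W (every symbol on the right is already known nullable).
Not nullable: S — each has a terminal in every rule's right-hand side or depends on a non-nullable symbol.

{A, W}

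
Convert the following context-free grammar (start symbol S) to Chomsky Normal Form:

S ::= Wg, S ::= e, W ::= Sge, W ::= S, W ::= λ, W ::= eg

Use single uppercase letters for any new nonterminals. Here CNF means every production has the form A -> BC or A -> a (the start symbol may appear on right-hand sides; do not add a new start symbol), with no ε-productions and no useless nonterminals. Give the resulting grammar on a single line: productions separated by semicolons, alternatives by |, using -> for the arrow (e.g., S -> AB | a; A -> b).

Nullable: {W}; after ε-elimination: S -> e | g | Wg; W -> S | eg | Sge.
After unit-elimination: S -> e | g | Wg; W -> e | g | Wg | eg | Sge.
TERM: introduce B -> e, A -> g and substitute in every rule of length ≥2.
BIN: W -> SAB becomes W -> SC, C -> AB.

S -> e | g | WA; A -> g; B -> e; C -> AB; W -> e | g | BA | SC | WA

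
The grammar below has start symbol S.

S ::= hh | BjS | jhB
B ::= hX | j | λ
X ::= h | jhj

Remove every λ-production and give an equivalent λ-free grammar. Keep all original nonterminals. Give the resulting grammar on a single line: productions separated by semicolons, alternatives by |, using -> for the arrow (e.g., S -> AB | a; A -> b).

Nullable set: {B}.
S -> BjS: B nullable, giving BjS | jS.
S -> jhB: B nullable, giving jh | jhB.
Drop B -> λ.
Unchanged (no nullable symbols): S -> hh; B -> hX; B -> j; X -> h; X -> jhj.

S -> hh | jS | jh | BjS | jhB; B -> j | hX; X -> h | jhj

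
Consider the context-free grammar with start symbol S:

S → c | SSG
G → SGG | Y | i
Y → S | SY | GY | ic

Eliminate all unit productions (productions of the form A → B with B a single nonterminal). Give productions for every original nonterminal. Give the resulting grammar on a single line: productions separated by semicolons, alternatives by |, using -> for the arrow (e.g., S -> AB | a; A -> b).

S -> c | SSG; G -> c | i | GY | SY | ic | SGG | SSG; Y -> c | GY | SY | ic | SSG

Unit productions: G->Y, Y->S.
Unit pairs (A ⇒* B via units): (G,S), (G,Y), (Y,S).
S: inherits non-unit rules of {S} → SSG | c.
G: inherits non-unit rules of {G, S, Y} → GY | SGG | SSG | SY | c | i | ic.
Y: inherits non-unit rules of {S, Y} → GY | SSG | SY | c | ic.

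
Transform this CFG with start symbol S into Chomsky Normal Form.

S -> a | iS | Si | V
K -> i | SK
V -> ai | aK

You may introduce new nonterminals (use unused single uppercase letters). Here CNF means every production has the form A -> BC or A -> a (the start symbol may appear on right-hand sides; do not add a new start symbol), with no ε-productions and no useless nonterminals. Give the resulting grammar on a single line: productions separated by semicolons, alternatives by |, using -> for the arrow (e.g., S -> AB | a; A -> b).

S -> a | AS | BA | BK | SA; A -> i; B -> a; K -> i | SK

No ε-productions.
After unit-elimination: S -> a | Si | aK | ai | iS; K -> i | SK; V -> aK | ai.
TERM: introduce B -> a, A -> i and substitute in every rule of length ≥2.
Drop unreachable/unproductive: V.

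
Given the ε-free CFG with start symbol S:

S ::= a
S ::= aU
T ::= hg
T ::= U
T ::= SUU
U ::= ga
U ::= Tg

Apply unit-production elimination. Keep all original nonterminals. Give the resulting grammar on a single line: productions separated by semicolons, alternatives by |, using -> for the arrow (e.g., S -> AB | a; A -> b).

Unit productions: T->U.
Unit pairs (A ⇒* B via units): (T,U).
S: inherits non-unit rules of {S} → a | aU.
T: inherits non-unit rules of {T, U} → SUU | Tg | ga | hg.
U: inherits non-unit rules of {U} → Tg | ga.

S -> a | aU; T -> Tg | ga | hg | SUU; U -> Tg | ga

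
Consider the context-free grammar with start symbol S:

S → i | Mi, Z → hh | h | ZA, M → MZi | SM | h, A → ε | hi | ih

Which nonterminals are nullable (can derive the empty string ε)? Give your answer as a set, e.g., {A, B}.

{A}

Directly nullable (have an ε-rule): {A}.
Not nullable: M, S, Z — each has a terminal in every rule's right-hand side or depends on a non-nullable symbol.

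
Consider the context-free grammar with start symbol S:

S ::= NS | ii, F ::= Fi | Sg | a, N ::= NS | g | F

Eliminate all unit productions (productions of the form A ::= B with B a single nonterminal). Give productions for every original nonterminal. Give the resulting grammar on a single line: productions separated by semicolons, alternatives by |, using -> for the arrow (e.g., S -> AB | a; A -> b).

Unit productions: N->F.
Unit pairs (A ⇒* B via units): (N,F).
S: inherits non-unit rules of {S} → NS | ii.
F: inherits non-unit rules of {F} → Fi | Sg | a.
N: inherits non-unit rules of {F, N} → Fi | NS | Sg | a | g.

S -> NS | ii; F -> a | Fi | Sg; N -> a | g | Fi | NS | Sg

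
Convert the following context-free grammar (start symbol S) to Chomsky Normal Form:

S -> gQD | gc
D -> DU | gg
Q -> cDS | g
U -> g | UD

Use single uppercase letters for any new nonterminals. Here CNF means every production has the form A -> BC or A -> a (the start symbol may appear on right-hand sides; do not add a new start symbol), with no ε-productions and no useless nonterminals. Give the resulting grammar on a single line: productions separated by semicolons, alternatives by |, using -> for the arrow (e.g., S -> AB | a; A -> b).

No ε-productions.
No unit productions to eliminate.
TERM: introduce B -> c, A -> g and substitute in every rule of length ≥2.
BIN: Q -> BDS becomes Q -> BC, C -> DS; S -> AQD becomes S -> AE, E -> QD.

S -> AB | AE; A -> g; B -> c; C -> DS; D -> AA | DU; E -> QD; Q -> g | BC; U -> g | UD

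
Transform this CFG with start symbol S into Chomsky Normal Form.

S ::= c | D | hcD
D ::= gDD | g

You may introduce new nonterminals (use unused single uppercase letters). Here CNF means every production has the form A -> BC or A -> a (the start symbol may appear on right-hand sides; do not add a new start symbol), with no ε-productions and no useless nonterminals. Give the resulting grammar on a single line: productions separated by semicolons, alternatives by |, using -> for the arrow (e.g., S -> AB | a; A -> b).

S -> c | g | AF | BG; A -> g; B -> h; C -> c; D -> g | AE; E -> DD; F -> DD; G -> CD

No ε-productions.
After unit-elimination: S -> c | g | gDD | hcD; D -> g | gDD.
TERM: introduce C -> c, A -> g, B -> h and substitute in every rule of length ≥2.
BIN: D -> ADD becomes D -> AE, E -> DD; S -> ADD becomes S -> AF, F -> DD; S -> BCD becomes S -> BG, G -> CD.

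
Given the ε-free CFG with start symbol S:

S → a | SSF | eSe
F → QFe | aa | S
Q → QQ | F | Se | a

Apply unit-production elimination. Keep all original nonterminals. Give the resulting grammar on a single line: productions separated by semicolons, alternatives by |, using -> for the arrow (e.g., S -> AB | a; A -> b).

S -> a | SSF | eSe; F -> a | aa | QFe | SSF | eSe; Q -> a | QQ | Se | aa | QFe | SSF | eSe

Unit productions: F->S, Q->F.
Unit pairs (A ⇒* B via units): (F,S), (Q,F), (Q,S).
S: inherits non-unit rules of {S} → SSF | a | eSe.
F: inherits non-unit rules of {F, S} → QFe | SSF | a | aa | eSe.
Q: inherits non-unit rules of {F, Q, S} → QFe | QQ | SSF | Se | a | aa | eSe.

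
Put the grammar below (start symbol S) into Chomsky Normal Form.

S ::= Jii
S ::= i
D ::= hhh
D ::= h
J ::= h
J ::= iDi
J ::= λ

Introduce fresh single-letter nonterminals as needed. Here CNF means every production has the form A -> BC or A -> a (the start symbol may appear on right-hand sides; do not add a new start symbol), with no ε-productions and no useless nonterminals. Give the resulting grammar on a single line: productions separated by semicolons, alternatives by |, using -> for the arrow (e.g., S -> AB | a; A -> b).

S -> i | BB | JF; A -> h; B -> i; C -> AA; D -> h | AC; E -> DB; F -> BB; J -> h | BE

Nullable: {J}; after ε-elimination: S -> i | ii | Jii; D -> h | hhh; J -> h | iDi.
No unit productions to eliminate.
TERM: introduce A -> h, B -> i and substitute in every rule of length ≥2.
BIN: D -> AAA becomes D -> AC, C -> AA; J -> BDB becomes J -> BE, E -> DB; S -> JBB becomes S -> JF, F -> BB.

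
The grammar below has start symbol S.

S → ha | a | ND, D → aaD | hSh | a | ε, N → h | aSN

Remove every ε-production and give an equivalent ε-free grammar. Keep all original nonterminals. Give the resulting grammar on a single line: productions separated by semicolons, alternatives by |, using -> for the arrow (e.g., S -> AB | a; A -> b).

S -> N | a | ND | ha; D -> a | aa | aaD | hSh; N -> h | aSN

Nullable set: {D}.
S -> ND: D nullable, giving N | ND.
Drop D -> ε.
D -> aaD: D nullable, giving aa | aaD.
Unchanged (no nullable symbols): S -> a; S -> ha; D -> a; D -> hSh; N -> aSN; N -> h.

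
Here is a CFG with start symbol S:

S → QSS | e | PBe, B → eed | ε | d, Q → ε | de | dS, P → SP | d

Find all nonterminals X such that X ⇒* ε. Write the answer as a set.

{B, Q}

Directly nullable (have an ε-rule): {B, Q}.
Not nullable: P, S — each has a terminal in every rule's right-hand side or depends on a non-nullable symbol.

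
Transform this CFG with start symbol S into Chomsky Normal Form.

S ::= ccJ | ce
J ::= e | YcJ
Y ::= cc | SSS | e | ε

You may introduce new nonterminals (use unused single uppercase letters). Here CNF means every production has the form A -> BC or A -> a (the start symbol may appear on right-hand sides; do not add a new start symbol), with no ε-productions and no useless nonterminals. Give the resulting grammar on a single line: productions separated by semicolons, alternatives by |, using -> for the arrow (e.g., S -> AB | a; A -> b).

S -> AB | AD; A -> c; B -> e; C -> AJ; D -> AJ; E -> SS; J -> e | AJ | YC; Y -> e | AA | SE

Nullable: {Y}; after ε-elimination: S -> ce | ccJ; J -> e | cJ | YcJ; Y -> e | cc | SSS.
No unit productions to eliminate.
TERM: introduce A -> c, B -> e and substitute in every rule of length ≥2.
BIN: J -> YAJ becomes J -> YC, C -> AJ; S -> AAJ becomes S -> AD, D -> AJ; Y -> SSS becomes Y -> SE, E -> SS.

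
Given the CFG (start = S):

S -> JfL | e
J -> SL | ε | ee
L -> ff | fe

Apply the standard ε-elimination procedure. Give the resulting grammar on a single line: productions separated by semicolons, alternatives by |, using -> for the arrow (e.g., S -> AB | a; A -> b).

S -> e | fL | JfL; J -> SL | ee; L -> fe | ff

Nullable set: {J}.
S -> JfL: J nullable, giving JfL | fL.
Drop J -> ε.
Unchanged (no nullable symbols): S -> e; J -> SL; J -> ee; L -> fe; L -> ff.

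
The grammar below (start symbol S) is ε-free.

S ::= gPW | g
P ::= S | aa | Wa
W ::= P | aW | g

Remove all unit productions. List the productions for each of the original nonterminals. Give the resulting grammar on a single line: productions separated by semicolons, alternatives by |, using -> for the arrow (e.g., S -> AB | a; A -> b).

Unit productions: P->S, W->P.
Unit pairs (A ⇒* B via units): (P,S), (W,P), (W,S).
S: inherits non-unit rules of {S} → g | gPW.
P: inherits non-unit rules of {P, S} → Wa | aa | g | gPW.
W: inherits non-unit rules of {P, S, W} → Wa | aW | aa | g | gPW.

S -> g | gPW; P -> g | Wa | aa | gPW; W -> g | Wa | aW | aa | gPW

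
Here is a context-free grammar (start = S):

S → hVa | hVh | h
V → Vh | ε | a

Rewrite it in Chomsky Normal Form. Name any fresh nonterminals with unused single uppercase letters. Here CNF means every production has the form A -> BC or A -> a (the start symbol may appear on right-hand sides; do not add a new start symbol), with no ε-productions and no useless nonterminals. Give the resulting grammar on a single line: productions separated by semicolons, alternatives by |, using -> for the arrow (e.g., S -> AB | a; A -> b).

S -> h | AA | AB | AC | AD; A -> h; B -> a; C -> VA; D -> VB; V -> a | h | VA

Nullable: {V}; after ε-elimination: S -> h | ha | hh | hVa | hVh; V -> a | h | Vh.
No unit productions to eliminate.
TERM: introduce B -> a, A -> h and substitute in every rule of length ≥2.
BIN: S -> AVA becomes S -> AC, C -> VA; S -> AVB becomes S -> AD, D -> VB.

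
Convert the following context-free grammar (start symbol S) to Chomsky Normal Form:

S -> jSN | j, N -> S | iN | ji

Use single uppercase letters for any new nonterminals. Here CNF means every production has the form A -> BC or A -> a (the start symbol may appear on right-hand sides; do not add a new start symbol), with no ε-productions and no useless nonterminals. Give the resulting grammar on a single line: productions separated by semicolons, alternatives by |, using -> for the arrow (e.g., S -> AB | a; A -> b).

No ε-productions.
After unit-elimination: S -> j | jSN; N -> j | iN | ji | jSN.
TERM: introduce A -> i, B -> j and substitute in every rule of length ≥2.
BIN: N -> BSN becomes N -> BC, C -> SN; S -> BSN becomes S -> BD, D -> SN.

S -> j | BD; A -> i; B -> j; C -> SN; D -> SN; N -> j | AN | BA | BC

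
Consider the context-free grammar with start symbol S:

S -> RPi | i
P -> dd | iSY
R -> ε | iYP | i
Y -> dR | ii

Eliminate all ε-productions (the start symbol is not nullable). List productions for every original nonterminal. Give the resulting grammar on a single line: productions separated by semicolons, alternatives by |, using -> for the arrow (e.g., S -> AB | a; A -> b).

S -> i | Pi | RPi; P -> dd | iSY; R -> i | iYP; Y -> d | dR | ii

Nullable set: {R}.
S -> RPi: R nullable, giving Pi | RPi.
Drop R -> ε.
Y -> dR: R nullable, giving d | dR.
Unchanged (no nullable symbols): S -> i; P -> dd; P -> iSY; R -> i; R -> iYP; Y -> ii.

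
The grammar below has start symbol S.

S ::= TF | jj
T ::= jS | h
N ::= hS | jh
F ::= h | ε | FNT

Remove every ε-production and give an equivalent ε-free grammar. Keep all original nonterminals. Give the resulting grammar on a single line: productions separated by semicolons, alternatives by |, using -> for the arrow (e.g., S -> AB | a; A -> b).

Nullable set: {F}.
S -> TF: F nullable, giving T | TF.
Drop F -> ε.
F -> FNT: F nullable, giving FNT | NT.
Unchanged (no nullable symbols): S -> jj; F -> h; N -> hS; N -> jh; T -> h; T -> jS.

S -> T | TF | jj; F -> h | NT | FNT; N -> hS | jh; T -> h | jS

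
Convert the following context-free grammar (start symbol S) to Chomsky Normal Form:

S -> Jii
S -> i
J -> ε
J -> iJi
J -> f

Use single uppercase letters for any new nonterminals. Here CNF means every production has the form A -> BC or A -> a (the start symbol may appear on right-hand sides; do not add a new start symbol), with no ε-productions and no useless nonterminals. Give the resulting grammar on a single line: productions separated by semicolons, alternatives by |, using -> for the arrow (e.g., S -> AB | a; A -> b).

Nullable: {J}; after ε-elimination: S -> i | ii | Jii; J -> f | ii | iJi.
No unit productions to eliminate.
TERM: introduce A -> i and substitute in every rule of length ≥2.
BIN: J -> AJA becomes J -> AB, B -> JA; S -> JAA becomes S -> JC, C -> AA.

S -> i | AA | JC; A -> i; B -> JA; C -> AA; J -> f | AA | AB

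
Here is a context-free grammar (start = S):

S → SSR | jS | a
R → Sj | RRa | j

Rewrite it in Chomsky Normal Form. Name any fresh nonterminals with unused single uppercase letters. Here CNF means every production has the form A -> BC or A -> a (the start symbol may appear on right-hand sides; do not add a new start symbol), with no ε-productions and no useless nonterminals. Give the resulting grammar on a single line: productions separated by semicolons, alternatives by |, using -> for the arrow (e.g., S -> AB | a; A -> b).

S -> a | BS | SD; A -> a; B -> j; C -> RA; D -> SR; R -> j | RC | SB

No ε-productions.
No unit productions to eliminate.
TERM: introduce A -> a, B -> j and substitute in every rule of length ≥2.
BIN: R -> RRA becomes R -> RC, C -> RA; S -> SSR becomes S -> SD, D -> SR.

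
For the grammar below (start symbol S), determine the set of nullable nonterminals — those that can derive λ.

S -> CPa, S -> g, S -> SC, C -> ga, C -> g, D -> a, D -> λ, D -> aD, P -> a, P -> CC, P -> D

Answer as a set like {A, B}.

Directly nullable (have an ε-rule): {D}.
P is nullable via P -> D (every symbol on the right is already known nullable).
Not nullable: C, S — each has a terminal in every rule's right-hand side or depends on a non-nullable symbol.

{D, P}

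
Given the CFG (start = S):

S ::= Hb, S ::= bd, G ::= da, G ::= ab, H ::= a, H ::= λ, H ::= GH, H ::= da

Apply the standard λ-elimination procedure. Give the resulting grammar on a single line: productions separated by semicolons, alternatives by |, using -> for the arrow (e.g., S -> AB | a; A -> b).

S -> b | Hb | bd; G -> ab | da; H -> G | a | GH | da

Nullable set: {H}.
S -> Hb: H nullable, giving Hb | b.
Drop H -> λ.
H -> GH: H nullable, giving G | GH.
Unchanged (no nullable symbols): S -> bd; G -> ab; G -> da; H -> a; H -> da.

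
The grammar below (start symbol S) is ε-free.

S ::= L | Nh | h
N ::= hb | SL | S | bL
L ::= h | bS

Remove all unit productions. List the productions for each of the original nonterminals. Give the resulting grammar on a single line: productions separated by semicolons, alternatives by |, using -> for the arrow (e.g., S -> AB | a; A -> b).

Unit productions: N->S, S->L.
Unit pairs (A ⇒* B via units): (N,L), (N,S), (S,L).
S: inherits non-unit rules of {L, S} → Nh | bS | h.
L: inherits non-unit rules of {L} → bS | h.
N: inherits non-unit rules of {L, N, S} → Nh | SL | bL | bS | h | hb.

S -> h | Nh | bS; L -> h | bS; N -> h | Nh | SL | bL | bS | hb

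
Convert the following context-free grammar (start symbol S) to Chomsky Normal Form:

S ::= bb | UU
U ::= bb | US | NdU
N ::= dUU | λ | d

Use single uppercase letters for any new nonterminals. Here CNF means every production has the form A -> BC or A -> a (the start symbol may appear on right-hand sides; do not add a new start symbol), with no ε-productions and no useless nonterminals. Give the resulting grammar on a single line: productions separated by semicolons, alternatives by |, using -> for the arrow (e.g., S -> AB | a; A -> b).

Nullable: {N}; after ε-elimination: S -> UU | bb; N -> d | dUU; U -> US | bb | dU | NdU.
No unit productions to eliminate.
TERM: introduce B -> b, A -> d and substitute in every rule of length ≥2.
BIN: N -> AUU becomes N -> AC, C -> UU; U -> NAU becomes U -> ND, D -> AU.

S -> BB | UU; A -> d; B -> b; C -> UU; D -> AU; N -> d | AC; U -> AU | BB | ND | US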